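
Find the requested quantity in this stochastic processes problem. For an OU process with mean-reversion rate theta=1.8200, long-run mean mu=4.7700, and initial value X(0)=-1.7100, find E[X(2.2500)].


E[X(t)] = mu + (X(0) - mu)*exp(-theta*t)
= 4.7700 + (-1.7100 - 4.7700)*exp(-1.8200*2.2500)
= 4.7700 + -6.4800 * 0.0167
= 4.6621

4.6621


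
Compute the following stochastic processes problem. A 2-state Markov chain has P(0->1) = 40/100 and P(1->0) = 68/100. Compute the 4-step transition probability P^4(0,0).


Computing P^4 by matrix multiplication.
P = [[0.6000, 0.4000], [0.6800, 0.3200]]
After raising P to the power 4:
P^4(0,0) = 0.6296

0.6296


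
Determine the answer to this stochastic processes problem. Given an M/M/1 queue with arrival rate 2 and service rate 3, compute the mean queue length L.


rho = 2/3 = 0.6667
L = rho/(1-rho)
= 0.6667/0.3333
= 2.0000

2.0000


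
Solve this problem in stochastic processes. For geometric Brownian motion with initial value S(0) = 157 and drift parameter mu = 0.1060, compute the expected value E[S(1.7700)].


E[S(t)] = S(0) * exp(mu * t)
= 157 * exp(0.1060 * 1.7700)
= 157 * 1.2064
= 189.4009

189.4009


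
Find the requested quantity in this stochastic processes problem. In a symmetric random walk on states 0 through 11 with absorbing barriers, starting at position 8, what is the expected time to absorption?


For symmetric RW on 0,...,N with absorbing barriers, E(i) = i*(N-i)
E(8) = 8 * 3 = 24

24


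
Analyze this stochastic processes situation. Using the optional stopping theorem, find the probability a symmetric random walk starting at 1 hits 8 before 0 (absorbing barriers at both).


By optional stopping theorem: E(M at tau) = M(0) = 1
P(hit 8)*8 + P(hit 0)*0 = 1
P(hit 8) = (1 - 0)/(8 - 0) = 1/8 = 0.1250

0.1250


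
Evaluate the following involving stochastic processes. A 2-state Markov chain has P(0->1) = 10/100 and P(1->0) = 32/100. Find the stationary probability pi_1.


Stationary distribution: pi_0 = p10/(p01+p10), pi_1 = p01/(p01+p10)
p01 = 0.1000, p10 = 0.3200
pi_1 = 0.2381

0.2381


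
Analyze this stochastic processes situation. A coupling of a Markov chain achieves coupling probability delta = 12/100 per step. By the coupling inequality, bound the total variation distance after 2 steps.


TV distance bound <= (1-delta)^n
= (1 - 0.1200)^2
= 0.8800^2
= 0.7744

0.7744


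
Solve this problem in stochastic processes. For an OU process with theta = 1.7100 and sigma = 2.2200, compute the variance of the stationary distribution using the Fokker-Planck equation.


Stationary variance = sigma^2 / (2*theta)
= 2.2200^2 / (2*1.7100)
= 4.9284 / 3.4200
= 1.4411

1.4411


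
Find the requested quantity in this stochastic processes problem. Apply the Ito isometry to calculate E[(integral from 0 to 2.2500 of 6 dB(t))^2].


By Ito isometry: E[(int f dB)^2] = int f^2 dt
= 6^2 * 2.2500
= 36 * 2.2500 = 81.0000

81.0000


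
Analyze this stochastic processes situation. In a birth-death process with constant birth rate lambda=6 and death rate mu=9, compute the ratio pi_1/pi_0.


For birth-death process, pi_n/pi_0 = (lambda/mu)^n
= (6/9)^1
= 0.6667

0.6667


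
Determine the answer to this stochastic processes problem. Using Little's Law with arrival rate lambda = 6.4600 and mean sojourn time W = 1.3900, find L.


Little's Law: L = lambda * W
= 6.4600 * 1.3900
= 8.9794

8.9794


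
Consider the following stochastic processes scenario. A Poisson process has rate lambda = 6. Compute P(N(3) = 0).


P(N(t)=k) = (lambda*t)^k * exp(-lambda*t) / k!
lambda*t = 18
= 18^0 * exp(-18) / 0!
= 1 * 1.5230e-08 / 1
= 1.5230e-08

1.5230e-08


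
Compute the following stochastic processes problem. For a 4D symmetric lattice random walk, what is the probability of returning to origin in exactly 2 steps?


P(return in 2 steps) = P(reverse first step) = 1/(2d)
= 1/8
= 0.1250

0.1250


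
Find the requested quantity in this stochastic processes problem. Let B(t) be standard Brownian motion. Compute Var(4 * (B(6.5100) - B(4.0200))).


Var(alpha*(B(t)-B(s))) = alpha^2 * (t-s)
= 4^2 * (6.5100 - 4.0200)
= 16 * 2.4900
= 39.8400

39.8400


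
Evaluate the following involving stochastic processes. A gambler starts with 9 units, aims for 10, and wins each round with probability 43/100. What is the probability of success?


Gambler's ruin formula:
r = q/p = 0.5700/0.4300 = 1.3256
P(win) = (1 - r^i)/(1 - r^N)
= (1 - 1.3256^9)/(1 - 1.3256^10)
= 0.7388

0.7388


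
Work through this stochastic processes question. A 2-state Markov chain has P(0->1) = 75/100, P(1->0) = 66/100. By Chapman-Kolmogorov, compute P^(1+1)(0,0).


P^2 = P^1 * P^1
Computing via matrix multiplication of the transition matrix.
Entry (0,0) of P^2 = 0.5575

0.5575


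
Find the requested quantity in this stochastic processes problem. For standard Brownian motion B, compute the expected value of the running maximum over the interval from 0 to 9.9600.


E(max B(s)) = sqrt(2t/pi)
= sqrt(2*9.9600/pi)
= sqrt(6.3407)
= 2.5181

2.5181


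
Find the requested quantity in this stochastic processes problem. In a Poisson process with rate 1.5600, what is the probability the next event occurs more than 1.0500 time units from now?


P(X > t) = exp(-lambda * t)
= exp(-1.5600 * 1.0500)
= exp(-1.6380) = 0.1944

0.1944


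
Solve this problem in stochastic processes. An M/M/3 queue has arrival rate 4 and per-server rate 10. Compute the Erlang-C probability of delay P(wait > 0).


a = lambda/mu = 0.4000
rho = a/c = 0.1333
Erlang-C formula applied:
C(c,a) = 0.0082

0.0082


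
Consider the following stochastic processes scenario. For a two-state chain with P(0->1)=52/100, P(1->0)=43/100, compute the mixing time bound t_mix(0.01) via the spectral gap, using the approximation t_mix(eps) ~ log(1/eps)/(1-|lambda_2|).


lambda_2 = |1 - p01 - p10| = |1 - 0.5200 - 0.4300| = 0.0500
t_mix ~ log(1/eps)/(1 - |lambda_2|)
= log(100)/(1 - 0.0500) = 4.6052/0.9500
= 4.8475

4.8475


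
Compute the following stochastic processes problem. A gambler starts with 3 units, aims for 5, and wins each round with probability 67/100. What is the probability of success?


Gambler's ruin formula:
r = q/p = 0.3300/0.6700 = 0.4925
P(win) = (1 - r^i)/(1 - r^N)
= (1 - 0.4925^3)/(1 - 0.4925^5)
= 0.9068

0.9068


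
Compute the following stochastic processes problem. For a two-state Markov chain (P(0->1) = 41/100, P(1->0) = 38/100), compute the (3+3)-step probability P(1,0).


P^6 = P^3 * P^3
Computing via matrix multiplication of the transition matrix.
Entry (1,0) of P^6 = 0.4810

0.4810


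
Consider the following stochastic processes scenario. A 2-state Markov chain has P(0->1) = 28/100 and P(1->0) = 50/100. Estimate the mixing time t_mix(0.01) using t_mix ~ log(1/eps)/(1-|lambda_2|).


lambda_2 = |1 - p01 - p10| = |1 - 0.2800 - 0.5000| = 0.2200
t_mix ~ log(1/eps)/(1 - |lambda_2|)
= log(100)/(1 - 0.2200) = 4.6052/0.7800
= 5.9041

5.9041


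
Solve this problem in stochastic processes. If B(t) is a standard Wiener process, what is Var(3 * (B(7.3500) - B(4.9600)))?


Var(alpha*(B(t)-B(s))) = alpha^2 * (t-s)
= 3^2 * (7.3500 - 4.9600)
= 9 * 2.3900
= 21.5100

21.5100


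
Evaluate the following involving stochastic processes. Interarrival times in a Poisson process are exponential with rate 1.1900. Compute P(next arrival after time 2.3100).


P(X > t) = exp(-lambda * t)
= exp(-1.1900 * 2.3100)
= exp(-2.7489) = 0.0640

0.0640


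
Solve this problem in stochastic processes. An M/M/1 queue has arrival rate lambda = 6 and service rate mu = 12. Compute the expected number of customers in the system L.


rho = 6/12 = 0.5000
L = rho/(1-rho)
= 0.5000/0.5000
= 1.0000

1.0000


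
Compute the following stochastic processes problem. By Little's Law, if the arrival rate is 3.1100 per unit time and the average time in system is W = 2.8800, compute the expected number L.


Little's Law: L = lambda * W
= 3.1100 * 2.8800
= 8.9568

8.9568


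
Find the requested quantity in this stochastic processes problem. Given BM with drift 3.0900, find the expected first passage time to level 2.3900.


Expected first passage time = a/mu
= 2.3900/3.0900
= 0.7735

0.7735


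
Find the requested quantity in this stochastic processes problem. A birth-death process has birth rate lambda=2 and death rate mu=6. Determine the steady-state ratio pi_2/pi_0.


For birth-death process, pi_n/pi_0 = (lambda/mu)^n
= (2/6)^2
= 0.1111

0.1111


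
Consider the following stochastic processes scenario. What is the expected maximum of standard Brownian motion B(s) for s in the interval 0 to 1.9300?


E(max B(s)) = sqrt(2t/pi)
= sqrt(2*1.9300/pi)
= sqrt(1.2287)
= 1.1085

1.1085


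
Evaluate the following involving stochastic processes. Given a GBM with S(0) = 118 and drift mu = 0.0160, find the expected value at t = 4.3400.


E[S(t)] = S(0) * exp(mu * t)
= 118 * exp(0.0160 * 4.3400)
= 118 * 1.0719
= 126.4851

126.4851


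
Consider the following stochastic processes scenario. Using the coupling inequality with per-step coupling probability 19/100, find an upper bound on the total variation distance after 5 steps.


TV distance bound <= (1-delta)^n
= (1 - 0.1900)^5
= 0.8100^5
= 0.3487

0.3487


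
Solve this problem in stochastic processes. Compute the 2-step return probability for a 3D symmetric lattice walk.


P(return in 2 steps) = P(reverse first step) = 1/(2d)
= 1/6
= 0.1667

0.1667


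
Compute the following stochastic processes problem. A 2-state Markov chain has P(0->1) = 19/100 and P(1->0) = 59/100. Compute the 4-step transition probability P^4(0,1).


Computing P^4 by matrix multiplication.
P = [[0.8100, 0.1900], [0.5900, 0.4100]]
After raising P to the power 4:
P^4(0,1) = 0.2430

0.2430


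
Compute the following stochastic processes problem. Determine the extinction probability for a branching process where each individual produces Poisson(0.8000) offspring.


Since mu = 0.8000 <= 1, extinction probability = 1.

1.0000


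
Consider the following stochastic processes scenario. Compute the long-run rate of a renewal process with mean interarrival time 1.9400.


Long-run renewal rate = 1/E(X)
= 1/1.9400
= 0.5155

0.5155


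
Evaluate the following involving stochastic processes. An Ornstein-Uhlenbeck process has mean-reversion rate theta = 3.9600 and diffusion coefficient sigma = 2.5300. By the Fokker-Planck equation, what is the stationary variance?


Stationary variance = sigma^2 / (2*theta)
= 2.5300^2 / (2*3.9600)
= 6.4009 / 7.9200
= 0.8082

0.8082


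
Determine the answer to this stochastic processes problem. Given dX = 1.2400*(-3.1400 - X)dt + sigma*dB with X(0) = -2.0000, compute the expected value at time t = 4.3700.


E[X(t)] = mu + (X(0) - mu)*exp(-theta*t)
= -3.1400 + (-2.0000 - -3.1400)*exp(-1.2400*4.3700)
= -3.1400 + 1.1400 * 0.0044
= -3.1349

-3.1349


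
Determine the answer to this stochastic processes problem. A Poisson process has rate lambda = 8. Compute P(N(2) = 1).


P(N(t)=k) = (lambda*t)^k * exp(-lambda*t) / k!
lambda*t = 16
= 16^1 * exp(-16) / 1!
= 16 * 1.1254e-07 / 1
= 1.8006e-06

1.8006e-06


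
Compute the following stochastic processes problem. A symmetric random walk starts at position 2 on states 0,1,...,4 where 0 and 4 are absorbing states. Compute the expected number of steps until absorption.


For symmetric RW on 0,...,N with absorbing barriers, E(i) = i*(N-i)
E(2) = 2 * 2 = 4

4


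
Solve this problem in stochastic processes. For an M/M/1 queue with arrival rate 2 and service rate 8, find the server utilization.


rho = lambda/mu
= 2/8
= 0.2500

0.2500


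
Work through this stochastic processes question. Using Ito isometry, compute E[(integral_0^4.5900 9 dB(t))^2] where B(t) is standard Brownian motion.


By Ito isometry: E[(int f dB)^2] = int f^2 dt
= 9^2 * 4.5900
= 81 * 4.5900 = 371.7900

371.7900


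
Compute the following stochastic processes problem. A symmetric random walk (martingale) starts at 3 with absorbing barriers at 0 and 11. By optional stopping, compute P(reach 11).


By optional stopping theorem: E(M at tau) = M(0) = 3
P(hit 11)*11 + P(hit 0)*0 = 3
P(hit 11) = (3 - 0)/(11 - 0) = 3/11 = 0.2727

0.2727


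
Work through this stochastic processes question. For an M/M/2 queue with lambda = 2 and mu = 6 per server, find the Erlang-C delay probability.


a = lambda/mu = 0.3333
rho = a/c = 0.1667
Erlang-C formula applied:
C(c,a) = 0.0476

0.0476


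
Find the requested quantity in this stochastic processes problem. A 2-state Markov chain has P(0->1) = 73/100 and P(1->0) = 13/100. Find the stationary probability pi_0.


Stationary distribution: pi_0 = p10/(p01+p10), pi_1 = p01/(p01+p10)
p01 = 0.7300, p10 = 0.1300
pi_0 = 0.1512

0.1512


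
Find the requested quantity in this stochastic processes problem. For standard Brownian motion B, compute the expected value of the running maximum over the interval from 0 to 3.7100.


E(max B(s)) = sqrt(2t/pi)
= sqrt(2*3.7100/pi)
= sqrt(2.3619)
= 1.5368

1.5368


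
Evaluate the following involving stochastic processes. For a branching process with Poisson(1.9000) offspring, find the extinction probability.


Since mu = 1.9000 > 1, extinction prob q < 1.
Solve s = exp(mu*(s-1)) iteratively.
q = 0.2328

0.2328


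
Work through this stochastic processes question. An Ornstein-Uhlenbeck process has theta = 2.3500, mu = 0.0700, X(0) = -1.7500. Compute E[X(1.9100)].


E[X(t)] = mu + (X(0) - mu)*exp(-theta*t)
= 0.0700 + (-1.7500 - 0.0700)*exp(-2.3500*1.9100)
= 0.0700 + -1.8200 * 0.0112
= 0.0495

0.0495


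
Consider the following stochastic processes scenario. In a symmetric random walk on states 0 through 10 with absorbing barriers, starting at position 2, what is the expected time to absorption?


For symmetric RW on 0,...,N with absorbing barriers, E(i) = i*(N-i)
E(2) = 2 * 8 = 16

16


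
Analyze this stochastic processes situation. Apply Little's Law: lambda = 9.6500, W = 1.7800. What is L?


Little's Law: L = lambda * W
= 9.6500 * 1.7800
= 17.1770

17.1770


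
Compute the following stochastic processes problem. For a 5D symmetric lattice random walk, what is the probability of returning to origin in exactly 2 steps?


P(return in 2 steps) = P(reverse first step) = 1/(2d)
= 1/10
= 0.1000

0.1000


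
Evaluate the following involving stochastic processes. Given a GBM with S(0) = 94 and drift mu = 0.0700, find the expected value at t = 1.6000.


E[S(t)] = S(0) * exp(mu * t)
= 94 * exp(0.0700 * 1.6000)
= 94 * 1.1185
= 105.1402

105.1402


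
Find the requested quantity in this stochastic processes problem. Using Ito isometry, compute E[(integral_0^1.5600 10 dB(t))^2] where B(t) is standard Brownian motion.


By Ito isometry: E[(int f dB)^2] = int f^2 dt
= 10^2 * 1.5600
= 100 * 1.5600 = 156.0000

156.0000


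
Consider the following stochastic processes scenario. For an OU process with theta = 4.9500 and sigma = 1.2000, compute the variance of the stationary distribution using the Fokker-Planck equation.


Stationary variance = sigma^2 / (2*theta)
= 1.2000^2 / (2*4.9500)
= 1.4400 / 9.9000
= 0.1455

0.1455


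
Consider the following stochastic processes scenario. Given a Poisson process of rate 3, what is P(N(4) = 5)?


P(N(t)=k) = (lambda*t)^k * exp(-lambda*t) / k!
lambda*t = 12
= 12^5 * exp(-12) / 5!
= 248832 * 6.1442e-06 / 120
= 0.0127

0.0127


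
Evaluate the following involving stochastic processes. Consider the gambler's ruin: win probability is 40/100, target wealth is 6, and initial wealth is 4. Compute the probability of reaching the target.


Gambler's ruin formula:
r = q/p = 0.6000/0.4000 = 1.5000
P(win) = (1 - r^i)/(1 - r^N)
= (1 - 1.5000^4)/(1 - 1.5000^6)
= 0.3910

0.3910


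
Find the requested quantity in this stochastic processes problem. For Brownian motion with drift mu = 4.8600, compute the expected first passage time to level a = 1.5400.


Expected first passage time = a/mu
= 1.5400/4.8600
= 0.3169

0.3169


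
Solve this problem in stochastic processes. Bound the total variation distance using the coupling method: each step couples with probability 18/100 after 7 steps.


TV distance bound <= (1-delta)^n
= (1 - 0.1800)^7
= 0.8200^7
= 0.2493

0.2493


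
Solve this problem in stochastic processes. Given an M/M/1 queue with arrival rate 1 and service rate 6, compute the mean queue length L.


rho = 1/6 = 0.1667
L = rho/(1-rho)
= 0.1667/0.8333
= 0.2000

0.2000


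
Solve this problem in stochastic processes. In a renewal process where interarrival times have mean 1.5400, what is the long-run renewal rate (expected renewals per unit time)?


Long-run renewal rate = 1/E(X)
= 1/1.5400
= 0.6494

0.6494


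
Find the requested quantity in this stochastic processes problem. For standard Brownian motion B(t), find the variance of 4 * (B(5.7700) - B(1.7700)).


Var(alpha*(B(t)-B(s))) = alpha^2 * (t-s)
= 4^2 * (5.7700 - 1.7700)
= 16 * 4.0000
= 64.0000

64.0000


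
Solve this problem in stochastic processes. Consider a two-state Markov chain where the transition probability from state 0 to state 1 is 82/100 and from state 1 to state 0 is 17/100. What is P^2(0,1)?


Computing P^2 by matrix multiplication.
P = [[0.1800, 0.8200], [0.1700, 0.8300]]
After raising P to the power 2:
P^2(0,1) = 0.8282

0.8282


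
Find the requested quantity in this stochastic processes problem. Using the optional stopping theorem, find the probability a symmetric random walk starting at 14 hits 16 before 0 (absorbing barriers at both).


By optional stopping theorem: E(M at tau) = M(0) = 14
P(hit 16)*16 + P(hit 0)*0 = 14
P(hit 16) = (14 - 0)/(16 - 0) = 7/8 = 0.8750

0.8750


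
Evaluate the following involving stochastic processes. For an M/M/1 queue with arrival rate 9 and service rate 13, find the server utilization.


rho = lambda/mu
= 9/13
= 0.6923

0.6923


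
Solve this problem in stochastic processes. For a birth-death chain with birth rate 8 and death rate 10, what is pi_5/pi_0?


For birth-death process, pi_n/pi_0 = (lambda/mu)^n
= (8/10)^5
= 0.3277

0.3277


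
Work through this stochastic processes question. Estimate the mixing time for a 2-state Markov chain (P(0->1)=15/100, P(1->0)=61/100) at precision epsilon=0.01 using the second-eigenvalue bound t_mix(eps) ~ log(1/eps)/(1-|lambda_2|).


lambda_2 = |1 - p01 - p10| = |1 - 0.1500 - 0.6100| = 0.2400
t_mix ~ log(1/eps)/(1 - |lambda_2|)
= log(100)/(1 - 0.2400) = 4.6052/0.7600
= 6.0594

6.0594


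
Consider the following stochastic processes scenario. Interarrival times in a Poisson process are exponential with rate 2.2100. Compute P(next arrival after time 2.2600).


P(X > t) = exp(-lambda * t)
= exp(-2.2100 * 2.2600)
= exp(-4.9946) = 0.0068

0.0068


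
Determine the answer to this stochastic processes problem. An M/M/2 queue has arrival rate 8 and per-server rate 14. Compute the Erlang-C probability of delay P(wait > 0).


a = lambda/mu = 0.5714
rho = a/c = 0.2857
Erlang-C formula applied:
C(c,a) = 0.1270

0.1270


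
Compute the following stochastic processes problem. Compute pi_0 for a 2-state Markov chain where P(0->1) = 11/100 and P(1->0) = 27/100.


Stationary distribution: pi_0 = p10/(p01+p10), pi_1 = p01/(p01+p10)
p01 = 0.1100, p10 = 0.2700
pi_0 = 0.7105

0.7105


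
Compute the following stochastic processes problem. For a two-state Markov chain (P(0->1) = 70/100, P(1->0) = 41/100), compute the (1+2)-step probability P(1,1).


P^3 = P^1 * P^2
Computing via matrix multiplication of the transition matrix.
Entry (1,1) of P^3 = 0.6301

0.6301


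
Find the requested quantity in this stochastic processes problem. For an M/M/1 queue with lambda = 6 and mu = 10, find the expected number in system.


rho = 6/10 = 0.6000
L = rho/(1-rho)
= 0.6000/0.4000
= 1.5000

1.5000


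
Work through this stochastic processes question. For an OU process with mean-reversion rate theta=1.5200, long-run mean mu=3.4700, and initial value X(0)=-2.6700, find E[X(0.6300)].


E[X(t)] = mu + (X(0) - mu)*exp(-theta*t)
= 3.4700 + (-2.6700 - 3.4700)*exp(-1.5200*0.6300)
= 3.4700 + -6.1400 * 0.3838
= 1.1134

1.1134


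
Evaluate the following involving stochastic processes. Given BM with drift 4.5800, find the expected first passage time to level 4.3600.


Expected first passage time = a/mu
= 4.3600/4.5800
= 0.9520

0.9520


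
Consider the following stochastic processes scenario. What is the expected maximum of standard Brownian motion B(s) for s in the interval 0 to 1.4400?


E(max B(s)) = sqrt(2t/pi)
= sqrt(2*1.4400/pi)
= sqrt(0.9167)
= 0.9575

0.9575


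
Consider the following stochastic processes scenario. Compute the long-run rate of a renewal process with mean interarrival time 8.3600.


Long-run renewal rate = 1/E(X)
= 1/8.3600
= 0.1196

0.1196


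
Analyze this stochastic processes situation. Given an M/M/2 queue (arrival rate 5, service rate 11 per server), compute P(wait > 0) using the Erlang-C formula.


a = lambda/mu = 0.4545
rho = a/c = 0.2273
Erlang-C formula applied:
C(c,a) = 0.0842

0.0842


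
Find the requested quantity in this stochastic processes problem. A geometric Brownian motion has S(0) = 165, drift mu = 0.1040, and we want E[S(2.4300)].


E[S(t)] = S(0) * exp(mu * t)
= 165 * exp(0.1040 * 2.4300)
= 165 * 1.2875
= 212.4412

212.4412


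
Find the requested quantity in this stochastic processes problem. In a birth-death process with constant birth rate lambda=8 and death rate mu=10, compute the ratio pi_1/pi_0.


For birth-death process, pi_n/pi_0 = (lambda/mu)^n
= (8/10)^1
= 0.8000

0.8000


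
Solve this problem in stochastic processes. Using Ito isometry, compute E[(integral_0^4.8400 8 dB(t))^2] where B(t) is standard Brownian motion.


By Ito isometry: E[(int f dB)^2] = int f^2 dt
= 8^2 * 4.8400
= 64 * 4.8400 = 309.7600

309.7600


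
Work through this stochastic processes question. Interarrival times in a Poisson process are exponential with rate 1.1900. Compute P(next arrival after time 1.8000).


P(X > t) = exp(-lambda * t)
= exp(-1.1900 * 1.8000)
= exp(-2.1420) = 0.1174

0.1174


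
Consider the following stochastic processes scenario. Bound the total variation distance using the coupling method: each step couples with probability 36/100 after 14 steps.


TV distance bound <= (1-delta)^n
= (1 - 0.3600)^14
= 0.6400^14
= 0.0019

0.0019


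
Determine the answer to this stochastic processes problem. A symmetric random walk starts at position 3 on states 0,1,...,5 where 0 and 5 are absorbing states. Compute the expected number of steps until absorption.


For symmetric RW on 0,...,N with absorbing barriers, E(i) = i*(N-i)
E(3) = 3 * 2 = 6

6


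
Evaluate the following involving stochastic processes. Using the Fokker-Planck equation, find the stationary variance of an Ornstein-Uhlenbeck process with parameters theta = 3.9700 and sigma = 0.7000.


Stationary variance = sigma^2 / (2*theta)
= 0.7000^2 / (2*3.9700)
= 0.4900 / 7.9400
= 0.0617

0.0617


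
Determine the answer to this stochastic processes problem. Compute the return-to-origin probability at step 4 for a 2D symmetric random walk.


P = C(4,2)^2 / 4^4
= 6^2 / 256
= 36 / 256
= 0.1406

0.1406


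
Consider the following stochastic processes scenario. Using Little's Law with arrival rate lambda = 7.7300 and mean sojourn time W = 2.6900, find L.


Little's Law: L = lambda * W
= 7.7300 * 2.6900
= 20.7937

20.7937


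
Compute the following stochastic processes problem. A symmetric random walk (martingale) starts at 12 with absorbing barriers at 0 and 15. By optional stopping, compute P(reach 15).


By optional stopping theorem: E(M at tau) = M(0) = 12
P(hit 15)*15 + P(hit 0)*0 = 12
P(hit 15) = (12 - 0)/(15 - 0) = 4/5 = 0.8000

0.8000


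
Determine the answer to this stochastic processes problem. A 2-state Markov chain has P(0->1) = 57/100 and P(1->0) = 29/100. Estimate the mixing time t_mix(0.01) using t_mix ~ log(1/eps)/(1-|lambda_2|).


lambda_2 = |1 - p01 - p10| = |1 - 0.5700 - 0.2900| = 0.1400
t_mix ~ log(1/eps)/(1 - |lambda_2|)
= log(100)/(1 - 0.1400) = 4.6052/0.8600
= 5.3548

5.3548


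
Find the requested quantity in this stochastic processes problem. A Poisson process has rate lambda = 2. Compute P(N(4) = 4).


P(N(t)=k) = (lambda*t)^k * exp(-lambda*t) / k!
lambda*t = 8
= 8^4 * exp(-8) / 4!
= 4096 * 3.3546e-04 / 24
= 0.0573

0.0573


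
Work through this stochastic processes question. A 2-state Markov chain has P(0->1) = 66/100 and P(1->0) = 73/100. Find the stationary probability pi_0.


Stationary distribution: pi_0 = p10/(p01+p10), pi_1 = p01/(p01+p10)
p01 = 0.6600, p10 = 0.7300
pi_0 = 0.5252

0.5252


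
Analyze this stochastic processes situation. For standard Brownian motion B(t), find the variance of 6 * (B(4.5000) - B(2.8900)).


Var(alpha*(B(t)-B(s))) = alpha^2 * (t-s)
= 6^2 * (4.5000 - 2.8900)
= 36 * 1.6100
= 57.9600

57.9600


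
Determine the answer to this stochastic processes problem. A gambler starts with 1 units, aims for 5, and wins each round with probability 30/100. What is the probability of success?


Gambler's ruin formula:
r = q/p = 0.7000/0.3000 = 2.3333
P(win) = (1 - r^i)/(1 - r^N)
= (1 - 2.3333^1)/(1 - 2.3333^5)
= 0.0196

0.0196


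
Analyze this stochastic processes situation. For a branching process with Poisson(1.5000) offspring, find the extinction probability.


Since mu = 1.5000 > 1, extinction prob q < 1.
Solve s = exp(mu*(s-1)) iteratively.
q = 0.4172

0.4172


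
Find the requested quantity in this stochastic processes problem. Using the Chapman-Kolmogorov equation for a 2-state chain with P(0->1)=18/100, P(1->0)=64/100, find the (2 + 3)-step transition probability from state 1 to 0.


P^5 = P^2 * P^3
Computing via matrix multiplication of the transition matrix.
Entry (1,0) of P^5 = 0.7803

0.7803


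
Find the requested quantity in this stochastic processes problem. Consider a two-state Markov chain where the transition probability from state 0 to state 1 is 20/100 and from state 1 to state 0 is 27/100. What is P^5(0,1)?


Computing P^5 by matrix multiplication.
P = [[0.8000, 0.2000], [0.2700, 0.7300]]
After raising P to the power 5:
P^5(0,1) = 0.4077

0.4077


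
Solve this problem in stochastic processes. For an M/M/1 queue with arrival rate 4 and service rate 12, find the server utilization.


rho = lambda/mu
= 4/12
= 0.3333

0.3333


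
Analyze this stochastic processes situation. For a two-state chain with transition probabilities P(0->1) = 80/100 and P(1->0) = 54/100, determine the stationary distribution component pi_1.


Stationary distribution: pi_0 = p10/(p01+p10), pi_1 = p01/(p01+p10)
p01 = 0.8000, p10 = 0.5400
pi_1 = 0.5970

0.5970


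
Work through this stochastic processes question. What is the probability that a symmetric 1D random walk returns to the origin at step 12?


P(S(12) = 0) = C(12,6) / 4^6
= 924 / 4096
= 0.2256

0.2256


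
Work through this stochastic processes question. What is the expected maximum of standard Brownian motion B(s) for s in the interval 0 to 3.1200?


E(max B(s)) = sqrt(2t/pi)
= sqrt(2*3.1200/pi)
= sqrt(1.9863)
= 1.4093

1.4093


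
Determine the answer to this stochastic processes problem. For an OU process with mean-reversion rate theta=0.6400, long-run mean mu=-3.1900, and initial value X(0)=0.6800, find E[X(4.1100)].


E[X(t)] = mu + (X(0) - mu)*exp(-theta*t)
= -3.1900 + (0.6800 - -3.1900)*exp(-0.6400*4.1100)
= -3.1900 + 3.8700 * 0.0720
= -2.9112

-2.9112


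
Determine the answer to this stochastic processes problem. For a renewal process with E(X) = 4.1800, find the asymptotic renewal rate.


Long-run renewal rate = 1/E(X)
= 1/4.1800
= 0.2392

0.2392


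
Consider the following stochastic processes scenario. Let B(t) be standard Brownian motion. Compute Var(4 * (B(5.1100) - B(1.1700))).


Var(alpha*(B(t)-B(s))) = alpha^2 * (t-s)
= 4^2 * (5.1100 - 1.1700)
= 16 * 3.9400
= 63.0400

63.0400


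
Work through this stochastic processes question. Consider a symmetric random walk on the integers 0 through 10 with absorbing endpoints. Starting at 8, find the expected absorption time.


For symmetric RW on 0,...,N with absorbing barriers, E(i) = i*(N-i)
E(8) = 8 * 2 = 16

16


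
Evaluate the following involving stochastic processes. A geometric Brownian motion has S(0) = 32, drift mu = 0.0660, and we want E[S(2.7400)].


E[S(t)] = S(0) * exp(mu * t)
= 32 * exp(0.0660 * 2.7400)
= 32 * 1.1982
= 38.3432

38.3432


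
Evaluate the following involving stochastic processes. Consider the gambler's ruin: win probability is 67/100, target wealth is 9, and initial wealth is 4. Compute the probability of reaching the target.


Gambler's ruin formula:
r = q/p = 0.3300/0.6700 = 0.4925
P(win) = (1 - r^i)/(1 - r^N)
= (1 - 0.4925^4)/(1 - 0.4925^9)
= 0.9428

0.9428


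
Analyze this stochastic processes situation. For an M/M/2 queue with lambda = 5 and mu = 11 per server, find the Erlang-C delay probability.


a = lambda/mu = 0.4545
rho = a/c = 0.2273
Erlang-C formula applied:
C(c,a) = 0.0842

0.0842


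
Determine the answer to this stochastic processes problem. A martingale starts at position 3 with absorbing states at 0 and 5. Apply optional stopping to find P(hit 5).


By optional stopping theorem: E(M at tau) = M(0) = 3
P(hit 5)*5 + P(hit 0)*0 = 3
P(hit 5) = (3 - 0)/(5 - 0) = 3/5 = 0.6000

0.6000


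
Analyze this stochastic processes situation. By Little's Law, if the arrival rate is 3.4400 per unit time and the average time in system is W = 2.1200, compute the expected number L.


Little's Law: L = lambda * W
= 3.4400 * 2.1200
= 7.2928

7.2928


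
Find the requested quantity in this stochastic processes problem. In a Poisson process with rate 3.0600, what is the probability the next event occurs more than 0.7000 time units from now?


P(X > t) = exp(-lambda * t)
= exp(-3.0600 * 0.7000)
= exp(-2.1420) = 0.1174

0.1174


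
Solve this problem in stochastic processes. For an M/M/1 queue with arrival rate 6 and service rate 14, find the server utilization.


rho = lambda/mu
= 6/14
= 0.4286

0.4286


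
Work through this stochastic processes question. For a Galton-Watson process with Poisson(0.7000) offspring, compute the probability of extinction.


Since mu = 0.7000 <= 1, extinction probability = 1.

1.0000


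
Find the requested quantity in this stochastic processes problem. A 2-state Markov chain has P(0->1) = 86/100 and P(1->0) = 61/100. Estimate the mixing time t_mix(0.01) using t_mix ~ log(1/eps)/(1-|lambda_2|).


lambda_2 = |1 - p01 - p10| = |1 - 0.8600 - 0.6100| = 0.4700
t_mix ~ log(1/eps)/(1 - |lambda_2|)
= log(100)/(1 - 0.4700) = 4.6052/0.5300
= 8.6890

8.6890


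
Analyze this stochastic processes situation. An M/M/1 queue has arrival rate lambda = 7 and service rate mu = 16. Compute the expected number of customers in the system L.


rho = 7/16 = 0.4375
L = rho/(1-rho)
= 0.4375/0.5625
= 0.7778

0.7778


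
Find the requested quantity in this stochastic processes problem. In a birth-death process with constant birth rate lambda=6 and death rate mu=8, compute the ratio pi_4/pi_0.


For birth-death process, pi_n/pi_0 = (lambda/mu)^n
= (6/8)^4
= 0.3164

0.3164


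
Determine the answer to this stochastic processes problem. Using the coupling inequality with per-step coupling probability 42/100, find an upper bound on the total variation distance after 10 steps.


TV distance bound <= (1-delta)^n
= (1 - 0.4200)^10
= 0.5800^10
= 0.0043

0.0043


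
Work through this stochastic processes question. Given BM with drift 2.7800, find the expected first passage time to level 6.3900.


Expected first passage time = a/mu
= 6.3900/2.7800
= 2.2986

2.2986


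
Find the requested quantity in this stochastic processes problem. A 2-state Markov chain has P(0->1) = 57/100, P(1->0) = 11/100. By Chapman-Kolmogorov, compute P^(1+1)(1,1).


P^2 = P^1 * P^1
Computing via matrix multiplication of the transition matrix.
Entry (1,1) of P^2 = 0.8548

0.8548


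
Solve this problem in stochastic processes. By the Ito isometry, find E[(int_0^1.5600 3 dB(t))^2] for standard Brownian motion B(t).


By Ito isometry: E[(int f dB)^2] = int f^2 dt
= 3^2 * 1.5600
= 9 * 1.5600 = 14.0400

14.0400


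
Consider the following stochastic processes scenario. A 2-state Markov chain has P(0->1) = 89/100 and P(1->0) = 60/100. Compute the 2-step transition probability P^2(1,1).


Computing P^2 by matrix multiplication.
P = [[0.1100, 0.8900], [0.6000, 0.4000]]
After raising P to the power 2:
P^2(1,1) = 0.6940

0.6940


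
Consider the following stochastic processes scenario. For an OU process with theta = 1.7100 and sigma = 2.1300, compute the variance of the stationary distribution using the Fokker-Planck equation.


Stationary variance = sigma^2 / (2*theta)
= 2.1300^2 / (2*1.7100)
= 4.5369 / 3.4200
= 1.3266

1.3266


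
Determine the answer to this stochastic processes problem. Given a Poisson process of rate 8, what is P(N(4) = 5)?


P(N(t)=k) = (lambda*t)^k * exp(-lambda*t) / k!
lambda*t = 32
= 32^5 * exp(-32) / 5!
= 33554432 * 1.2664e-14 / 120
= 3.5412e-09

3.5412e-09


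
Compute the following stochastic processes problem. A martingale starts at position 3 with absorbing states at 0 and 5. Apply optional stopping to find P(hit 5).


By optional stopping theorem: E(M at tau) = M(0) = 3
P(hit 5)*5 + P(hit 0)*0 = 3
P(hit 5) = (3 - 0)/(5 - 0) = 3/5 = 0.6000

0.6000


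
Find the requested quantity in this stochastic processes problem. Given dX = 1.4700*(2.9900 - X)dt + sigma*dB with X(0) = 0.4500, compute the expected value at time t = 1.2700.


E[X(t)] = mu + (X(0) - mu)*exp(-theta*t)
= 2.9900 + (0.4500 - 2.9900)*exp(-1.4700*1.2700)
= 2.9900 + -2.5400 * 0.1546
= 2.5973

2.5973


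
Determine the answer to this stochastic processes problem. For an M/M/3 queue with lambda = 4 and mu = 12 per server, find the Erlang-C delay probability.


a = lambda/mu = 0.3333
rho = a/c = 0.1111
Erlang-C formula applied:
C(c,a) = 0.0050

0.0050


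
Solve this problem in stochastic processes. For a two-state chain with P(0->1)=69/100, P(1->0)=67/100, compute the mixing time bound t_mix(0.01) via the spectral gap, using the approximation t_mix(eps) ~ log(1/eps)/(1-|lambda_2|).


lambda_2 = |1 - p01 - p10| = |1 - 0.6900 - 0.6700| = 0.3600
t_mix ~ log(1/eps)/(1 - |lambda_2|)
= log(100)/(1 - 0.3600) = 4.6052/0.6400
= 7.1956

7.1956


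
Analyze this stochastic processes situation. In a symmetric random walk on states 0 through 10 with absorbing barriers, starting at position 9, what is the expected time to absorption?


For symmetric RW on 0,...,N with absorbing barriers, E(i) = i*(N-i)
E(9) = 9 * 1 = 9

9


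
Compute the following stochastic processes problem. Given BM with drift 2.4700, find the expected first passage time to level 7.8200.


Expected first passage time = a/mu
= 7.8200/2.4700
= 3.1660

3.1660


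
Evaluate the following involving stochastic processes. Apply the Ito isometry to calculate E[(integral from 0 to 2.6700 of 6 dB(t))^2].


By Ito isometry: E[(int f dB)^2] = int f^2 dt
= 6^2 * 2.6700
= 36 * 2.6700 = 96.1200

96.1200


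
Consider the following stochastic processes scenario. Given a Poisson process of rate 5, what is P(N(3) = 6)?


P(N(t)=k) = (lambda*t)^k * exp(-lambda*t) / k!
lambda*t = 15
= 15^6 * exp(-15) / 6!
= 11390625 * 3.0590e-07 / 720
= 0.0048

0.0048


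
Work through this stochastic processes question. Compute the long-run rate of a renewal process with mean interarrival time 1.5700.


Long-run renewal rate = 1/E(X)
= 1/1.5700
= 0.6369

0.6369


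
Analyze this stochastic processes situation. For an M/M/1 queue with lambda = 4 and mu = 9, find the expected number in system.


rho = 4/9 = 0.4444
L = rho/(1-rho)
= 0.4444/0.5556
= 0.8000

0.8000


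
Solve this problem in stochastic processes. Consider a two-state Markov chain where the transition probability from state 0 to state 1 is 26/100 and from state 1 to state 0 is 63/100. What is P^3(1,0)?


Computing P^3 by matrix multiplication.
P = [[0.7400, 0.2600], [0.6300, 0.3700]]
After raising P to the power 3:
P^3(1,0) = 0.7069

0.7069


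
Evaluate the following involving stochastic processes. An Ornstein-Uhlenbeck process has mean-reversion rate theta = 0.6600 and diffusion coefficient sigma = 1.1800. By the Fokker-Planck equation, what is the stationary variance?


Stationary variance = sigma^2 / (2*theta)
= 1.1800^2 / (2*0.6600)
= 1.3924 / 1.3200
= 1.0548

1.0548


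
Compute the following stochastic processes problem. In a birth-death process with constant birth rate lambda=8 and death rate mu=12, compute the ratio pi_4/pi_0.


For birth-death process, pi_n/pi_0 = (lambda/mu)^n
= (8/12)^4
= 0.1975

0.1975


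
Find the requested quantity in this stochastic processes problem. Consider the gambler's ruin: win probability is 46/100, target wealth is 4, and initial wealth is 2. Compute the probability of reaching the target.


Gambler's ruin formula:
r = q/p = 0.5400/0.4600 = 1.1739
P(win) = (1 - r^i)/(1 - r^N)
= (1 - 1.1739^2)/(1 - 1.1739^4)
= 0.4205

0.4205


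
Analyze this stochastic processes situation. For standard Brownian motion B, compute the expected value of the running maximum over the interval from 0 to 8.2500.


E(max B(s)) = sqrt(2t/pi)
= sqrt(2*8.2500/pi)
= sqrt(5.2521)
= 2.2917

2.2917


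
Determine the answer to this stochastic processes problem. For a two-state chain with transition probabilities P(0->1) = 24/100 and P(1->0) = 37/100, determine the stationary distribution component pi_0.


Stationary distribution: pi_0 = p10/(p01+p10), pi_1 = p01/(p01+p10)
p01 = 0.2400, p10 = 0.3700
pi_0 = 0.6066

0.6066


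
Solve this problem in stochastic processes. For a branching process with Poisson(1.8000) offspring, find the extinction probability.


Since mu = 1.8000 > 1, extinction prob q < 1.
Solve s = exp(mu*(s-1)) iteratively.
q = 0.2676

0.2676


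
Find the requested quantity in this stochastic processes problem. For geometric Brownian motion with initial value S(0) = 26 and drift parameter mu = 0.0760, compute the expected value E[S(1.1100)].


E[S(t)] = S(0) * exp(mu * t)
= 26 * exp(0.0760 * 1.1100)
= 26 * 1.0880
= 28.2885

28.2885


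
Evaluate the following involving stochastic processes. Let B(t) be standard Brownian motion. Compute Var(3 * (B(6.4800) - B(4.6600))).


Var(alpha*(B(t)-B(s))) = alpha^2 * (t-s)
= 3^2 * (6.4800 - 4.6600)
= 9 * 1.8200
= 16.3800

16.3800


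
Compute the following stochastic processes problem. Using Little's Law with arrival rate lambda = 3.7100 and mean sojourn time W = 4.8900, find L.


Little's Law: L = lambda * W
= 3.7100 * 4.8900
= 18.1419

18.1419


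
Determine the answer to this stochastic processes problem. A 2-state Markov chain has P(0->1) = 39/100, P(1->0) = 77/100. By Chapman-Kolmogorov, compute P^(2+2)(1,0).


P^4 = P^2 * P^2
Computing via matrix multiplication of the transition matrix.
Entry (1,0) of P^4 = 0.6634

0.6634


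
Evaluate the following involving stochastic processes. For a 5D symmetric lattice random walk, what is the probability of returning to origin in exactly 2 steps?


P(return in 2 steps) = P(reverse first step) = 1/(2d)
= 1/10
= 0.1000

0.1000


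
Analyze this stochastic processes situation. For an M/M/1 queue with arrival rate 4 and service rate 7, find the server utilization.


rho = lambda/mu
= 4/7
= 0.5714

0.5714


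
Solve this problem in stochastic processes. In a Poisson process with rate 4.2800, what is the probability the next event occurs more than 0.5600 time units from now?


P(X > t) = exp(-lambda * t)
= exp(-4.2800 * 0.5600)
= exp(-2.3968) = 0.0910

0.0910
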